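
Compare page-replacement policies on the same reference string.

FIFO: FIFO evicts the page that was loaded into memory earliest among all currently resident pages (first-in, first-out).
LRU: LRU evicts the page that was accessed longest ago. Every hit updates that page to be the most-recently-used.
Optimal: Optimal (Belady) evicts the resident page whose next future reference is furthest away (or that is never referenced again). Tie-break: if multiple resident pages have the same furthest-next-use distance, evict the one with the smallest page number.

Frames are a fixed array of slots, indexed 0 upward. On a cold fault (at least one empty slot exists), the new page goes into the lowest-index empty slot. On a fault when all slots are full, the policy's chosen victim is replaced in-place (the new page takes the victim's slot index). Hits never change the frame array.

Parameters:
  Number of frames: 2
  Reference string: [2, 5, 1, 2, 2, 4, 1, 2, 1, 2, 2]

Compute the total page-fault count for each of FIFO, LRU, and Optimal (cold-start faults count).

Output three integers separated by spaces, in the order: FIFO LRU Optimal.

Answer: 7 7 5

Derivation:
--- FIFO ---
  step 0: ref 2 -> FAULT, frames=[2,-] (faults so far: 1)
  step 1: ref 5 -> FAULT, frames=[2,5] (faults so far: 2)
  step 2: ref 1 -> FAULT, evict 2, frames=[1,5] (faults so far: 3)
  step 3: ref 2 -> FAULT, evict 5, frames=[1,2] (faults so far: 4)
  step 4: ref 2 -> HIT, frames=[1,2] (faults so far: 4)
  step 5: ref 4 -> FAULT, evict 1, frames=[4,2] (faults so far: 5)
  step 6: ref 1 -> FAULT, evict 2, frames=[4,1] (faults so far: 6)
  step 7: ref 2 -> FAULT, evict 4, frames=[2,1] (faults so far: 7)
  step 8: ref 1 -> HIT, frames=[2,1] (faults so far: 7)
  step 9: ref 2 -> HIT, frames=[2,1] (faults so far: 7)
  step 10: ref 2 -> HIT, frames=[2,1] (faults so far: 7)
  FIFO total faults: 7
--- LRU ---
  step 0: ref 2 -> FAULT, frames=[2,-] (faults so far: 1)
  step 1: ref 5 -> FAULT, frames=[2,5] (faults so far: 2)
  step 2: ref 1 -> FAULT, evict 2, frames=[1,5] (faults so far: 3)
  step 3: ref 2 -> FAULT, evict 5, frames=[1,2] (faults so far: 4)
  step 4: ref 2 -> HIT, frames=[1,2] (faults so far: 4)
  step 5: ref 4 -> FAULT, evict 1, frames=[4,2] (faults so far: 5)
  step 6: ref 1 -> FAULT, evict 2, frames=[4,1] (faults so far: 6)
  step 7: ref 2 -> FAULT, evict 4, frames=[2,1] (faults so far: 7)
  step 8: ref 1 -> HIT, frames=[2,1] (faults so far: 7)
  step 9: ref 2 -> HIT, frames=[2,1] (faults so far: 7)
  step 10: ref 2 -> HIT, frames=[2,1] (faults so far: 7)
  LRU total faults: 7
--- Optimal ---
  step 0: ref 2 -> FAULT, frames=[2,-] (faults so far: 1)
  step 1: ref 5 -> FAULT, frames=[2,5] (faults so far: 2)
  step 2: ref 1 -> FAULT, evict 5, frames=[2,1] (faults so far: 3)
  step 3: ref 2 -> HIT, frames=[2,1] (faults so far: 3)
  step 4: ref 2 -> HIT, frames=[2,1] (faults so far: 3)
  step 5: ref 4 -> FAULT, evict 2, frames=[4,1] (faults so far: 4)
  step 6: ref 1 -> HIT, frames=[4,1] (faults so far: 4)
  step 7: ref 2 -> FAULT, evict 4, frames=[2,1] (faults so far: 5)
  step 8: ref 1 -> HIT, frames=[2,1] (faults so far: 5)
  step 9: ref 2 -> HIT, frames=[2,1] (faults so far: 5)
  step 10: ref 2 -> HIT, frames=[2,1] (faults so far: 5)
  Optimal total faults: 5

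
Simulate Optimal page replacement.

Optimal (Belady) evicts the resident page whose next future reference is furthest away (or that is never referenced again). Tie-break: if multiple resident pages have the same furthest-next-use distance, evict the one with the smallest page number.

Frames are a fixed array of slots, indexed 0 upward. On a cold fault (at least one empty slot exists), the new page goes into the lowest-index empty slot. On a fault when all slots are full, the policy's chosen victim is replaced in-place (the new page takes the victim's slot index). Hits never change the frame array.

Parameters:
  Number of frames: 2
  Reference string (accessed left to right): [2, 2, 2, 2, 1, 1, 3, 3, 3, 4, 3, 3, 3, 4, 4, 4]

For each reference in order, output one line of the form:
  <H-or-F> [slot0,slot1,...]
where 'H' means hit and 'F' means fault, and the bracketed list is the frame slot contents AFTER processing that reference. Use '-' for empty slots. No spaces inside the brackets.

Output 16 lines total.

F [2,-]
H [2,-]
H [2,-]
H [2,-]
F [2,1]
H [2,1]
F [2,3]
H [2,3]
H [2,3]
F [4,3]
H [4,3]
H [4,3]
H [4,3]
H [4,3]
H [4,3]
H [4,3]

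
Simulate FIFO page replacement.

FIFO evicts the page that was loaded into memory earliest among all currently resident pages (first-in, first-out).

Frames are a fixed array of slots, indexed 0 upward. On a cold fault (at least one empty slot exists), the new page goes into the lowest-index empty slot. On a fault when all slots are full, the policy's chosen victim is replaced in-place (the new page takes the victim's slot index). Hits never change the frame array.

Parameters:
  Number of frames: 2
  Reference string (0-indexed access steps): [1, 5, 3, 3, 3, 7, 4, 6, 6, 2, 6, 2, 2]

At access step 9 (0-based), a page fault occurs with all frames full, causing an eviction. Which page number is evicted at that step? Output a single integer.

Answer: 4

Derivation:
Step 0: ref 1 -> FAULT, frames=[1,-]
Step 1: ref 5 -> FAULT, frames=[1,5]
Step 2: ref 3 -> FAULT, evict 1, frames=[3,5]
Step 3: ref 3 -> HIT, frames=[3,5]
Step 4: ref 3 -> HIT, frames=[3,5]
Step 5: ref 7 -> FAULT, evict 5, frames=[3,7]
Step 6: ref 4 -> FAULT, evict 3, frames=[4,7]
Step 7: ref 6 -> FAULT, evict 7, frames=[4,6]
Step 8: ref 6 -> HIT, frames=[4,6]
Step 9: ref 2 -> FAULT, evict 4, frames=[2,6]
At step 9: evicted page 4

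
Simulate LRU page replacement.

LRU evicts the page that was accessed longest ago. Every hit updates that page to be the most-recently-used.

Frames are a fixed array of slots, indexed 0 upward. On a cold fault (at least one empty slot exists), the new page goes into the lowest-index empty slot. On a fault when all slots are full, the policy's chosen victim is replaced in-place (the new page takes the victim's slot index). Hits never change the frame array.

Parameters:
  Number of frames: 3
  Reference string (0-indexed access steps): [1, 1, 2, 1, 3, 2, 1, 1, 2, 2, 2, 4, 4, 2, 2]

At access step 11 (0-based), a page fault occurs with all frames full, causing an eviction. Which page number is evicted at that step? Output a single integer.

Answer: 3

Derivation:
Step 0: ref 1 -> FAULT, frames=[1,-,-]
Step 1: ref 1 -> HIT, frames=[1,-,-]
Step 2: ref 2 -> FAULT, frames=[1,2,-]
Step 3: ref 1 -> HIT, frames=[1,2,-]
Step 4: ref 3 -> FAULT, frames=[1,2,3]
Step 5: ref 2 -> HIT, frames=[1,2,3]
Step 6: ref 1 -> HIT, frames=[1,2,3]
Step 7: ref 1 -> HIT, frames=[1,2,3]
Step 8: ref 2 -> HIT, frames=[1,2,3]
Step 9: ref 2 -> HIT, frames=[1,2,3]
Step 10: ref 2 -> HIT, frames=[1,2,3]
Step 11: ref 4 -> FAULT, evict 3, frames=[1,2,4]
At step 11: evicted page 3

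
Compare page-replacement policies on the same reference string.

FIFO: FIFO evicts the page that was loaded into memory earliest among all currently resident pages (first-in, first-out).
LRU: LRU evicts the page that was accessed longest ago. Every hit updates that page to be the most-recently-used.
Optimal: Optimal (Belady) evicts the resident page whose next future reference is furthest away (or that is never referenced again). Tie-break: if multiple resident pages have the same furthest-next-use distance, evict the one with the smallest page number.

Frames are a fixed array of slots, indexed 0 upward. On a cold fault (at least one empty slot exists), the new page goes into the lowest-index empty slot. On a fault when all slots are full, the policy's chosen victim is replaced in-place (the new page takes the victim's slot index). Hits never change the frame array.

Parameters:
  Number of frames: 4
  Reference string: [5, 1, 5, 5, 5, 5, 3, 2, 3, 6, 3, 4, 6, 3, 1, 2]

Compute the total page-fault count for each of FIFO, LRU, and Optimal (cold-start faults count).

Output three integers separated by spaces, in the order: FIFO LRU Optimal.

--- FIFO ---
  step 0: ref 5 -> FAULT, frames=[5,-,-,-] (faults so far: 1)
  step 1: ref 1 -> FAULT, frames=[5,1,-,-] (faults so far: 2)
  step 2: ref 5 -> HIT, frames=[5,1,-,-] (faults so far: 2)
  step 3: ref 5 -> HIT, frames=[5,1,-,-] (faults so far: 2)
  step 4: ref 5 -> HIT, frames=[5,1,-,-] (faults so far: 2)
  step 5: ref 5 -> HIT, frames=[5,1,-,-] (faults so far: 2)
  step 6: ref 3 -> FAULT, frames=[5,1,3,-] (faults so far: 3)
  step 7: ref 2 -> FAULT, frames=[5,1,3,2] (faults so far: 4)
  step 8: ref 3 -> HIT, frames=[5,1,3,2] (faults so far: 4)
  step 9: ref 6 -> FAULT, evict 5, frames=[6,1,3,2] (faults so far: 5)
  step 10: ref 3 -> HIT, frames=[6,1,3,2] (faults so far: 5)
  step 11: ref 4 -> FAULT, evict 1, frames=[6,4,3,2] (faults so far: 6)
  step 12: ref 6 -> HIT, frames=[6,4,3,2] (faults so far: 6)
  step 13: ref 3 -> HIT, frames=[6,4,3,2] (faults so far: 6)
  step 14: ref 1 -> FAULT, evict 3, frames=[6,4,1,2] (faults so far: 7)
  step 15: ref 2 -> HIT, frames=[6,4,1,2] (faults so far: 7)
  FIFO total faults: 7
--- LRU ---
  step 0: ref 5 -> FAULT, frames=[5,-,-,-] (faults so far: 1)
  step 1: ref 1 -> FAULT, frames=[5,1,-,-] (faults so far: 2)
  step 2: ref 5 -> HIT, frames=[5,1,-,-] (faults so far: 2)
  step 3: ref 5 -> HIT, frames=[5,1,-,-] (faults so far: 2)
  step 4: ref 5 -> HIT, frames=[5,1,-,-] (faults so far: 2)
  step 5: ref 5 -> HIT, frames=[5,1,-,-] (faults so far: 2)
  step 6: ref 3 -> FAULT, frames=[5,1,3,-] (faults so far: 3)
  step 7: ref 2 -> FAULT, frames=[5,1,3,2] (faults so far: 4)
  step 8: ref 3 -> HIT, frames=[5,1,3,2] (faults so far: 4)
  step 9: ref 6 -> FAULT, evict 1, frames=[5,6,3,2] (faults so far: 5)
  step 10: ref 3 -> HIT, frames=[5,6,3,2] (faults so far: 5)
  step 11: ref 4 -> FAULT, evict 5, frames=[4,6,3,2] (faults so far: 6)
  step 12: ref 6 -> HIT, frames=[4,6,3,2] (faults so far: 6)
  step 13: ref 3 -> HIT, frames=[4,6,3,2] (faults so far: 6)
  step 14: ref 1 -> FAULT, evict 2, frames=[4,6,3,1] (faults so far: 7)
  step 15: ref 2 -> FAULT, evict 4, frames=[2,6,3,1] (faults so far: 8)
  LRU total faults: 8
--- Optimal ---
  step 0: ref 5 -> FAULT, frames=[5,-,-,-] (faults so far: 1)
  step 1: ref 1 -> FAULT, frames=[5,1,-,-] (faults so far: 2)
  step 2: ref 5 -> HIT, frames=[5,1,-,-] (faults so far: 2)
  step 3: ref 5 -> HIT, frames=[5,1,-,-] (faults so far: 2)
  step 4: ref 5 -> HIT, frames=[5,1,-,-] (faults so far: 2)
  step 5: ref 5 -> HIT, frames=[5,1,-,-] (faults so far: 2)
  step 6: ref 3 -> FAULT, frames=[5,1,3,-] (faults so far: 3)
  step 7: ref 2 -> FAULT, frames=[5,1,3,2] (faults so far: 4)
  step 8: ref 3 -> HIT, frames=[5,1,3,2] (faults so far: 4)
  step 9: ref 6 -> FAULT, evict 5, frames=[6,1,3,2] (faults so far: 5)
  step 10: ref 3 -> HIT, frames=[6,1,3,2] (faults so far: 5)
  step 11: ref 4 -> FAULT, evict 2, frames=[6,1,3,4] (faults so far: 6)
  step 12: ref 6 -> HIT, frames=[6,1,3,4] (faults so far: 6)
  step 13: ref 3 -> HIT, frames=[6,1,3,4] (faults so far: 6)
  step 14: ref 1 -> HIT, frames=[6,1,3,4] (faults so far: 6)
  step 15: ref 2 -> FAULT, evict 1, frames=[6,2,3,4] (faults so far: 7)
  Optimal total faults: 7

Answer: 7 8 7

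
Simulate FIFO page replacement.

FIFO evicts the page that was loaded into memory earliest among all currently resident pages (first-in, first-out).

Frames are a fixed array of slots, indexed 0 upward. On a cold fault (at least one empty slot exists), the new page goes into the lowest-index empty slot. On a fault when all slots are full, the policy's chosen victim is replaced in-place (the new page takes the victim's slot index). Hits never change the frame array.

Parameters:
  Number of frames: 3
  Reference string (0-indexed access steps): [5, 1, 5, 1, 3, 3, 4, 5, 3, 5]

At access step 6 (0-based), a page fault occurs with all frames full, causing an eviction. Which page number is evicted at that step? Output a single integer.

Step 0: ref 5 -> FAULT, frames=[5,-,-]
Step 1: ref 1 -> FAULT, frames=[5,1,-]
Step 2: ref 5 -> HIT, frames=[5,1,-]
Step 3: ref 1 -> HIT, frames=[5,1,-]
Step 4: ref 3 -> FAULT, frames=[5,1,3]
Step 5: ref 3 -> HIT, frames=[5,1,3]
Step 6: ref 4 -> FAULT, evict 5, frames=[4,1,3]
At step 6: evicted page 5

Answer: 5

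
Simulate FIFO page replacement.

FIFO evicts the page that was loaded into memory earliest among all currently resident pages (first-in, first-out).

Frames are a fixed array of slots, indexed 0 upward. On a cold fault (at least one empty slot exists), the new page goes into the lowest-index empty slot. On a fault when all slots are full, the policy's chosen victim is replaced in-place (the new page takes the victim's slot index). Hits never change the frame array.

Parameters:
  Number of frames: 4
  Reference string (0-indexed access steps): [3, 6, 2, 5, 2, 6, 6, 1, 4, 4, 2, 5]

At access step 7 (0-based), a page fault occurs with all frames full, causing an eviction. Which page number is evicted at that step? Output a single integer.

Step 0: ref 3 -> FAULT, frames=[3,-,-,-]
Step 1: ref 6 -> FAULT, frames=[3,6,-,-]
Step 2: ref 2 -> FAULT, frames=[3,6,2,-]
Step 3: ref 5 -> FAULT, frames=[3,6,2,5]
Step 4: ref 2 -> HIT, frames=[3,6,2,5]
Step 5: ref 6 -> HIT, frames=[3,6,2,5]
Step 6: ref 6 -> HIT, frames=[3,6,2,5]
Step 7: ref 1 -> FAULT, evict 3, frames=[1,6,2,5]
At step 7: evicted page 3

Answer: 3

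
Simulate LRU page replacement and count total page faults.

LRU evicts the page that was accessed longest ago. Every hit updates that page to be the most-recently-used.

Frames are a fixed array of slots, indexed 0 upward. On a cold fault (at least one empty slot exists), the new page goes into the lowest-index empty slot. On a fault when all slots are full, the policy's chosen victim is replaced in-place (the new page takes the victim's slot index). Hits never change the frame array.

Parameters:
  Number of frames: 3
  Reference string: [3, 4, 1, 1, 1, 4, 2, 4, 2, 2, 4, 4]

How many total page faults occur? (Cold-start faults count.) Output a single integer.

Answer: 4

Derivation:
Step 0: ref 3 → FAULT, frames=[3,-,-]
Step 1: ref 4 → FAULT, frames=[3,4,-]
Step 2: ref 1 → FAULT, frames=[3,4,1]
Step 3: ref 1 → HIT, frames=[3,4,1]
Step 4: ref 1 → HIT, frames=[3,4,1]
Step 5: ref 4 → HIT, frames=[3,4,1]
Step 6: ref 2 → FAULT (evict 3), frames=[2,4,1]
Step 7: ref 4 → HIT, frames=[2,4,1]
Step 8: ref 2 → HIT, frames=[2,4,1]
Step 9: ref 2 → HIT, frames=[2,4,1]
Step 10: ref 4 → HIT, frames=[2,4,1]
Step 11: ref 4 → HIT, frames=[2,4,1]
Total faults: 4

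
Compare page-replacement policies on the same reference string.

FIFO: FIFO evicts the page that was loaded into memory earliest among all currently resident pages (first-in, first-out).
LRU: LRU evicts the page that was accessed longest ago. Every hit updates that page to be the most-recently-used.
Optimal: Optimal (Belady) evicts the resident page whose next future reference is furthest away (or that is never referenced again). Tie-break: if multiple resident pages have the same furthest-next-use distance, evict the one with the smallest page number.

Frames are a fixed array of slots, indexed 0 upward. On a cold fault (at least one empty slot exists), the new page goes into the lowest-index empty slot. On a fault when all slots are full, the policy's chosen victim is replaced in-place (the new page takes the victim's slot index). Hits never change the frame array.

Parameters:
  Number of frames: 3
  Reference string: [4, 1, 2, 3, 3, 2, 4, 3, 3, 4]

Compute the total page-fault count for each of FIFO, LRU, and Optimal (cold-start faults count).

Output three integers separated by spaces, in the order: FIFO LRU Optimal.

Answer: 5 5 4

Derivation:
--- FIFO ---
  step 0: ref 4 -> FAULT, frames=[4,-,-] (faults so far: 1)
  step 1: ref 1 -> FAULT, frames=[4,1,-] (faults so far: 2)
  step 2: ref 2 -> FAULT, frames=[4,1,2] (faults so far: 3)
  step 3: ref 3 -> FAULT, evict 4, frames=[3,1,2] (faults so far: 4)
  step 4: ref 3 -> HIT, frames=[3,1,2] (faults so far: 4)
  step 5: ref 2 -> HIT, frames=[3,1,2] (faults so far: 4)
  step 6: ref 4 -> FAULT, evict 1, frames=[3,4,2] (faults so far: 5)
  step 7: ref 3 -> HIT, frames=[3,4,2] (faults so far: 5)
  step 8: ref 3 -> HIT, frames=[3,4,2] (faults so far: 5)
  step 9: ref 4 -> HIT, frames=[3,4,2] (faults so far: 5)
  FIFO total faults: 5
--- LRU ---
  step 0: ref 4 -> FAULT, frames=[4,-,-] (faults so far: 1)
  step 1: ref 1 -> FAULT, frames=[4,1,-] (faults so far: 2)
  step 2: ref 2 -> FAULT, frames=[4,1,2] (faults so far: 3)
  step 3: ref 3 -> FAULT, evict 4, frames=[3,1,2] (faults so far: 4)
  step 4: ref 3 -> HIT, frames=[3,1,2] (faults so far: 4)
  step 5: ref 2 -> HIT, frames=[3,1,2] (faults so far: 4)
  step 6: ref 4 -> FAULT, evict 1, frames=[3,4,2] (faults so far: 5)
  step 7: ref 3 -> HIT, frames=[3,4,2] (faults so far: 5)
  step 8: ref 3 -> HIT, frames=[3,4,2] (faults so far: 5)
  step 9: ref 4 -> HIT, frames=[3,4,2] (faults so far: 5)
  LRU total faults: 5
--- Optimal ---
  step 0: ref 4 -> FAULT, frames=[4,-,-] (faults so far: 1)
  step 1: ref 1 -> FAULT, frames=[4,1,-] (faults so far: 2)
  step 2: ref 2 -> FAULT, frames=[4,1,2] (faults so far: 3)
  step 3: ref 3 -> FAULT, evict 1, frames=[4,3,2] (faults so far: 4)
  step 4: ref 3 -> HIT, frames=[4,3,2] (faults so far: 4)
  step 5: ref 2 -> HIT, frames=[4,3,2] (faults so far: 4)
  step 6: ref 4 -> HIT, frames=[4,3,2] (faults so far: 4)
  step 7: ref 3 -> HIT, frames=[4,3,2] (faults so far: 4)
  step 8: ref 3 -> HIT, frames=[4,3,2] (faults so far: 4)
  step 9: ref 4 -> HIT, frames=[4,3,2] (faults so far: 4)
  Optimal total faults: 4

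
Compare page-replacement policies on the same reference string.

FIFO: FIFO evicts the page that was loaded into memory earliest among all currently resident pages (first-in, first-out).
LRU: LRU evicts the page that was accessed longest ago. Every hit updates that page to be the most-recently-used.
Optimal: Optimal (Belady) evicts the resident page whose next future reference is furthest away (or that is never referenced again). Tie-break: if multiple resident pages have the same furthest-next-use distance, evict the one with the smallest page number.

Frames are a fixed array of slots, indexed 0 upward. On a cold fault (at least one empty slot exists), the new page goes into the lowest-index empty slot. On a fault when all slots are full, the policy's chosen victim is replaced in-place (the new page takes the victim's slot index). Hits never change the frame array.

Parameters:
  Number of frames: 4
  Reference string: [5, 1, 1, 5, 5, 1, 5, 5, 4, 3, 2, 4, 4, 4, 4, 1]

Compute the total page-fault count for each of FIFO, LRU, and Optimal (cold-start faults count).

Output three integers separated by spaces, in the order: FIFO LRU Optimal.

--- FIFO ---
  step 0: ref 5 -> FAULT, frames=[5,-,-,-] (faults so far: 1)
  step 1: ref 1 -> FAULT, frames=[5,1,-,-] (faults so far: 2)
  step 2: ref 1 -> HIT, frames=[5,1,-,-] (faults so far: 2)
  step 3: ref 5 -> HIT, frames=[5,1,-,-] (faults so far: 2)
  step 4: ref 5 -> HIT, frames=[5,1,-,-] (faults so far: 2)
  step 5: ref 1 -> HIT, frames=[5,1,-,-] (faults so far: 2)
  step 6: ref 5 -> HIT, frames=[5,1,-,-] (faults so far: 2)
  step 7: ref 5 -> HIT, frames=[5,1,-,-] (faults so far: 2)
  step 8: ref 4 -> FAULT, frames=[5,1,4,-] (faults so far: 3)
  step 9: ref 3 -> FAULT, frames=[5,1,4,3] (faults so far: 4)
  step 10: ref 2 -> FAULT, evict 5, frames=[2,1,4,3] (faults so far: 5)
  step 11: ref 4 -> HIT, frames=[2,1,4,3] (faults so far: 5)
  step 12: ref 4 -> HIT, frames=[2,1,4,3] (faults so far: 5)
  step 13: ref 4 -> HIT, frames=[2,1,4,3] (faults so far: 5)
  step 14: ref 4 -> HIT, frames=[2,1,4,3] (faults so far: 5)
  step 15: ref 1 -> HIT, frames=[2,1,4,3] (faults so far: 5)
  FIFO total faults: 5
--- LRU ---
  step 0: ref 5 -> FAULT, frames=[5,-,-,-] (faults so far: 1)
  step 1: ref 1 -> FAULT, frames=[5,1,-,-] (faults so far: 2)
  step 2: ref 1 -> HIT, frames=[5,1,-,-] (faults so far: 2)
  step 3: ref 5 -> HIT, frames=[5,1,-,-] (faults so far: 2)
  step 4: ref 5 -> HIT, frames=[5,1,-,-] (faults so far: 2)
  step 5: ref 1 -> HIT, frames=[5,1,-,-] (faults so far: 2)
  step 6: ref 5 -> HIT, frames=[5,1,-,-] (faults so far: 2)
  step 7: ref 5 -> HIT, frames=[5,1,-,-] (faults so far: 2)
  step 8: ref 4 -> FAULT, frames=[5,1,4,-] (faults so far: 3)
  step 9: ref 3 -> FAULT, frames=[5,1,4,3] (faults so far: 4)
  step 10: ref 2 -> FAULT, evict 1, frames=[5,2,4,3] (faults so far: 5)
  step 11: ref 4 -> HIT, frames=[5,2,4,3] (faults so far: 5)
  step 12: ref 4 -> HIT, frames=[5,2,4,3] (faults so far: 5)
  step 13: ref 4 -> HIT, frames=[5,2,4,3] (faults so far: 5)
  step 14: ref 4 -> HIT, frames=[5,2,4,3] (faults so far: 5)
  step 15: ref 1 -> FAULT, evict 5, frames=[1,2,4,3] (faults so far: 6)
  LRU total faults: 6
--- Optimal ---
  step 0: ref 5 -> FAULT, frames=[5,-,-,-] (faults so far: 1)
  step 1: ref 1 -> FAULT, frames=[5,1,-,-] (faults so far: 2)
  step 2: ref 1 -> HIT, frames=[5,1,-,-] (faults so far: 2)
  step 3: ref 5 -> HIT, frames=[5,1,-,-] (faults so far: 2)
  step 4: ref 5 -> HIT, frames=[5,1,-,-] (faults so far: 2)
  step 5: ref 1 -> HIT, frames=[5,1,-,-] (faults so far: 2)
  step 6: ref 5 -> HIT, frames=[5,1,-,-] (faults so far: 2)
  step 7: ref 5 -> HIT, frames=[5,1,-,-] (faults so far: 2)
  step 8: ref 4 -> FAULT, frames=[5,1,4,-] (faults so far: 3)
  step 9: ref 3 -> FAULT, frames=[5,1,4,3] (faults so far: 4)
  step 10: ref 2 -> FAULT, evict 3, frames=[5,1,4,2] (faults so far: 5)
  step 11: ref 4 -> HIT, frames=[5,1,4,2] (faults so far: 5)
  step 12: ref 4 -> HIT, frames=[5,1,4,2] (faults so far: 5)
  step 13: ref 4 -> HIT, frames=[5,1,4,2] (faults so far: 5)
  step 14: ref 4 -> HIT, frames=[5,1,4,2] (faults so far: 5)
  step 15: ref 1 -> HIT, frames=[5,1,4,2] (faults so far: 5)
  Optimal total faults: 5

Answer: 5 6 5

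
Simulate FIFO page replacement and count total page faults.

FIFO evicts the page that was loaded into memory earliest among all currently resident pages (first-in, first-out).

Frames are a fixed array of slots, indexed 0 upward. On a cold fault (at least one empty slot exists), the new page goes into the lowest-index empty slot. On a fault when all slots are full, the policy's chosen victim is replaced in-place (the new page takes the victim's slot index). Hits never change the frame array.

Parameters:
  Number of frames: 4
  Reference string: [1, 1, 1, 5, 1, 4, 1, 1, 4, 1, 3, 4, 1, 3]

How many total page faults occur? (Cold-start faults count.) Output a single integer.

Answer: 4

Derivation:
Step 0: ref 1 → FAULT, frames=[1,-,-,-]
Step 1: ref 1 → HIT, frames=[1,-,-,-]
Step 2: ref 1 → HIT, frames=[1,-,-,-]
Step 3: ref 5 → FAULT, frames=[1,5,-,-]
Step 4: ref 1 → HIT, frames=[1,5,-,-]
Step 5: ref 4 → FAULT, frames=[1,5,4,-]
Step 6: ref 1 → HIT, frames=[1,5,4,-]
Step 7: ref 1 → HIT, frames=[1,5,4,-]
Step 8: ref 4 → HIT, frames=[1,5,4,-]
Step 9: ref 1 → HIT, frames=[1,5,4,-]
Step 10: ref 3 → FAULT, frames=[1,5,4,3]
Step 11: ref 4 → HIT, frames=[1,5,4,3]
Step 12: ref 1 → HIT, frames=[1,5,4,3]
Step 13: ref 3 → HIT, frames=[1,5,4,3]
Total faults: 4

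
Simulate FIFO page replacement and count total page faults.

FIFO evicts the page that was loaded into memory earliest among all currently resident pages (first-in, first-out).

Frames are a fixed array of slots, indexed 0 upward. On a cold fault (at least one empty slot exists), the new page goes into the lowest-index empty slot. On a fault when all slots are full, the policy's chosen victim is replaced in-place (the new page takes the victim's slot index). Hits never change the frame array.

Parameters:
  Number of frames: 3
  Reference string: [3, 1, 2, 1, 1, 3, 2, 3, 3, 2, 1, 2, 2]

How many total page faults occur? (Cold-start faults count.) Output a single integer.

Answer: 3

Derivation:
Step 0: ref 3 → FAULT, frames=[3,-,-]
Step 1: ref 1 → FAULT, frames=[3,1,-]
Step 2: ref 2 → FAULT, frames=[3,1,2]
Step 3: ref 1 → HIT, frames=[3,1,2]
Step 4: ref 1 → HIT, frames=[3,1,2]
Step 5: ref 3 → HIT, frames=[3,1,2]
Step 6: ref 2 → HIT, frames=[3,1,2]
Step 7: ref 3 → HIT, frames=[3,1,2]
Step 8: ref 3 → HIT, frames=[3,1,2]
Step 9: ref 2 → HIT, frames=[3,1,2]
Step 10: ref 1 → HIT, frames=[3,1,2]
Step 11: ref 2 → HIT, frames=[3,1,2]
Step 12: ref 2 → HIT, frames=[3,1,2]
Total faults: 3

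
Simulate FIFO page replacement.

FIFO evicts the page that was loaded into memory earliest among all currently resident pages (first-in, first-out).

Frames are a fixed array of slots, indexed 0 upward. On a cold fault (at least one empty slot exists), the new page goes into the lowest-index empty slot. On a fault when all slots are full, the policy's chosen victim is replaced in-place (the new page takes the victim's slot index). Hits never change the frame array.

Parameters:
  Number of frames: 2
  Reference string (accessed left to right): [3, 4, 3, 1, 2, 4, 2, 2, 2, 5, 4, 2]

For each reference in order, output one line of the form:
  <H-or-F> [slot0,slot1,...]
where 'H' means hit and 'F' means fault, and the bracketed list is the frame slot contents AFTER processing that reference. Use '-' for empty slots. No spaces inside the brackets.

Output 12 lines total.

F [3,-]
F [3,4]
H [3,4]
F [1,4]
F [1,2]
F [4,2]
H [4,2]
H [4,2]
H [4,2]
F [4,5]
H [4,5]
F [2,5]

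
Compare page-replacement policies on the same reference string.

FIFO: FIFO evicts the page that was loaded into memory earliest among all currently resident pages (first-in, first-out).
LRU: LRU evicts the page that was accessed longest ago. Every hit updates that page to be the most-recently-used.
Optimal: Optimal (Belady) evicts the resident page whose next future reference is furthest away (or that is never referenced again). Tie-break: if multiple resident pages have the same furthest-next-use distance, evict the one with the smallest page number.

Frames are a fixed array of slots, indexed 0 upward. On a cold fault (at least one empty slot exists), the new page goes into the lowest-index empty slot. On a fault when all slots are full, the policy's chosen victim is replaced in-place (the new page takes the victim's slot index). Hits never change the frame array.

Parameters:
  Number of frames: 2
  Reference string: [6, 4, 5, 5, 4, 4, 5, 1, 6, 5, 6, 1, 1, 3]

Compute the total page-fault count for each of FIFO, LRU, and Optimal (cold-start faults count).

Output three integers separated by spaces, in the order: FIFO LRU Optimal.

Answer: 8 8 7

Derivation:
--- FIFO ---
  step 0: ref 6 -> FAULT, frames=[6,-] (faults so far: 1)
  step 1: ref 4 -> FAULT, frames=[6,4] (faults so far: 2)
  step 2: ref 5 -> FAULT, evict 6, frames=[5,4] (faults so far: 3)
  step 3: ref 5 -> HIT, frames=[5,4] (faults so far: 3)
  step 4: ref 4 -> HIT, frames=[5,4] (faults so far: 3)
  step 5: ref 4 -> HIT, frames=[5,4] (faults so far: 3)
  step 6: ref 5 -> HIT, frames=[5,4] (faults so far: 3)
  step 7: ref 1 -> FAULT, evict 4, frames=[5,1] (faults so far: 4)
  step 8: ref 6 -> FAULT, evict 5, frames=[6,1] (faults so far: 5)
  step 9: ref 5 -> FAULT, evict 1, frames=[6,5] (faults so far: 6)
  step 10: ref 6 -> HIT, frames=[6,5] (faults so far: 6)
  step 11: ref 1 -> FAULT, evict 6, frames=[1,5] (faults so far: 7)
  step 12: ref 1 -> HIT, frames=[1,5] (faults so far: 7)
  step 13: ref 3 -> FAULT, evict 5, frames=[1,3] (faults so far: 8)
  FIFO total faults: 8
--- LRU ---
  step 0: ref 6 -> FAULT, frames=[6,-] (faults so far: 1)
  step 1: ref 4 -> FAULT, frames=[6,4] (faults so far: 2)
  step 2: ref 5 -> FAULT, evict 6, frames=[5,4] (faults so far: 3)
  step 3: ref 5 -> HIT, frames=[5,4] (faults so far: 3)
  step 4: ref 4 -> HIT, frames=[5,4] (faults so far: 3)
  step 5: ref 4 -> HIT, frames=[5,4] (faults so far: 3)
  step 6: ref 5 -> HIT, frames=[5,4] (faults so far: 3)
  step 7: ref 1 -> FAULT, evict 4, frames=[5,1] (faults so far: 4)
  step 8: ref 6 -> FAULT, evict 5, frames=[6,1] (faults so far: 5)
  step 9: ref 5 -> FAULT, evict 1, frames=[6,5] (faults so far: 6)
  step 10: ref 6 -> HIT, frames=[6,5] (faults so far: 6)
  step 11: ref 1 -> FAULT, evict 5, frames=[6,1] (faults so far: 7)
  step 12: ref 1 -> HIT, frames=[6,1] (faults so far: 7)
  step 13: ref 3 -> FAULT, evict 6, frames=[3,1] (faults so far: 8)
  LRU total faults: 8
--- Optimal ---
  step 0: ref 6 -> FAULT, frames=[6,-] (faults so far: 1)
  step 1: ref 4 -> FAULT, frames=[6,4] (faults so far: 2)
  step 2: ref 5 -> FAULT, evict 6, frames=[5,4] (faults so far: 3)
  step 3: ref 5 -> HIT, frames=[5,4] (faults so far: 3)
  step 4: ref 4 -> HIT, frames=[5,4] (faults so far: 3)
  step 5: ref 4 -> HIT, frames=[5,4] (faults so far: 3)
  step 6: ref 5 -> HIT, frames=[5,4] (faults so far: 3)
  step 7: ref 1 -> FAULT, evict 4, frames=[5,1] (faults so far: 4)
  step 8: ref 6 -> FAULT, evict 1, frames=[5,6] (faults so far: 5)
  step 9: ref 5 -> HIT, frames=[5,6] (faults so far: 5)
  step 10: ref 6 -> HIT, frames=[5,6] (faults so far: 5)
  step 11: ref 1 -> FAULT, evict 5, frames=[1,6] (faults so far: 6)
  step 12: ref 1 -> HIT, frames=[1,6] (faults so far: 6)
  step 13: ref 3 -> FAULT, evict 1, frames=[3,6] (faults so far: 7)
  Optimal total faults: 7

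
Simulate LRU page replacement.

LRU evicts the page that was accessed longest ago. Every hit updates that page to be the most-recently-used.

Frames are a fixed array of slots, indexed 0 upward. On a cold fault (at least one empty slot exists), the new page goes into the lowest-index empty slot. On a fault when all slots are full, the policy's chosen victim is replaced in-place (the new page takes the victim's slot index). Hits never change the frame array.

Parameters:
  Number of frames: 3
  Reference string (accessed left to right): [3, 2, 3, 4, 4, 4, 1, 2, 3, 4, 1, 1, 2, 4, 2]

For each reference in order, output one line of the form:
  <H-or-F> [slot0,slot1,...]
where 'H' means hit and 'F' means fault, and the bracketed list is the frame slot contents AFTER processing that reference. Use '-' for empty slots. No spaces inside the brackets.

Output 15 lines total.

F [3,-,-]
F [3,2,-]
H [3,2,-]
F [3,2,4]
H [3,2,4]
H [3,2,4]
F [3,1,4]
F [2,1,4]
F [2,1,3]
F [2,4,3]
F [1,4,3]
H [1,4,3]
F [1,4,2]
H [1,4,2]
H [1,4,2]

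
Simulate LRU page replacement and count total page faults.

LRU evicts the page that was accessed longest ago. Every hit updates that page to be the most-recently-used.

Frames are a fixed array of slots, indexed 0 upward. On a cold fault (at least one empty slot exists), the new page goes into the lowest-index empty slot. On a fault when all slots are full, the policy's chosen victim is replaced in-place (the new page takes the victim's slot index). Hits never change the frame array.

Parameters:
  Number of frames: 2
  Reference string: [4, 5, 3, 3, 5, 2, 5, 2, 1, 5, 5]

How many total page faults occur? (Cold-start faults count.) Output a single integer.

Step 0: ref 4 → FAULT, frames=[4,-]
Step 1: ref 5 → FAULT, frames=[4,5]
Step 2: ref 3 → FAULT (evict 4), frames=[3,5]
Step 3: ref 3 → HIT, frames=[3,5]
Step 4: ref 5 → HIT, frames=[3,5]
Step 5: ref 2 → FAULT (evict 3), frames=[2,5]
Step 6: ref 5 → HIT, frames=[2,5]
Step 7: ref 2 → HIT, frames=[2,5]
Step 8: ref 1 → FAULT (evict 5), frames=[2,1]
Step 9: ref 5 → FAULT (evict 2), frames=[5,1]
Step 10: ref 5 → HIT, frames=[5,1]
Total faults: 6

Answer: 6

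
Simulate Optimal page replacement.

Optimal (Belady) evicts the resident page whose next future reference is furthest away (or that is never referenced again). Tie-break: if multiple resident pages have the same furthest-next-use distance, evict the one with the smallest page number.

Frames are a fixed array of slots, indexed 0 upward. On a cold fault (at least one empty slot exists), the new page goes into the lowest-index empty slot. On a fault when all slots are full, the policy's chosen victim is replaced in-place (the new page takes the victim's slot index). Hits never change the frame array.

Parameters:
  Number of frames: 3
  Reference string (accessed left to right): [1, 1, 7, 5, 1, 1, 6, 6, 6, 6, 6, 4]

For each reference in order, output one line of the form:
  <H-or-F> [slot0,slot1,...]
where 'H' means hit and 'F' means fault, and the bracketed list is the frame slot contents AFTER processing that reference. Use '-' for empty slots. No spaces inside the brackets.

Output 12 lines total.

F [1,-,-]
H [1,-,-]
F [1,7,-]
F [1,7,5]
H [1,7,5]
H [1,7,5]
F [6,7,5]
H [6,7,5]
H [6,7,5]
H [6,7,5]
H [6,7,5]
F [6,7,4]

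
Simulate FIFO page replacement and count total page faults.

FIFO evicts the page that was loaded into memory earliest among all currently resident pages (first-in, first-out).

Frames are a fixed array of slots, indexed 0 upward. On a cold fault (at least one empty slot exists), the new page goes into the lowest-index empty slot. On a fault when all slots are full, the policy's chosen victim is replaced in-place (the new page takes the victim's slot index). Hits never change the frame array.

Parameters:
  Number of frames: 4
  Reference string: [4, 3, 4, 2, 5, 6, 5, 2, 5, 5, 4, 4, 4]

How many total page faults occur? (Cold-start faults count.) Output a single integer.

Answer: 6

Derivation:
Step 0: ref 4 → FAULT, frames=[4,-,-,-]
Step 1: ref 3 → FAULT, frames=[4,3,-,-]
Step 2: ref 4 → HIT, frames=[4,3,-,-]
Step 3: ref 2 → FAULT, frames=[4,3,2,-]
Step 4: ref 5 → FAULT, frames=[4,3,2,5]
Step 5: ref 6 → FAULT (evict 4), frames=[6,3,2,5]
Step 6: ref 5 → HIT, frames=[6,3,2,5]
Step 7: ref 2 → HIT, frames=[6,3,2,5]
Step 8: ref 5 → HIT, frames=[6,3,2,5]
Step 9: ref 5 → HIT, frames=[6,3,2,5]
Step 10: ref 4 → FAULT (evict 3), frames=[6,4,2,5]
Step 11: ref 4 → HIT, frames=[6,4,2,5]
Step 12: ref 4 → HIT, frames=[6,4,2,5]
Total faults: 6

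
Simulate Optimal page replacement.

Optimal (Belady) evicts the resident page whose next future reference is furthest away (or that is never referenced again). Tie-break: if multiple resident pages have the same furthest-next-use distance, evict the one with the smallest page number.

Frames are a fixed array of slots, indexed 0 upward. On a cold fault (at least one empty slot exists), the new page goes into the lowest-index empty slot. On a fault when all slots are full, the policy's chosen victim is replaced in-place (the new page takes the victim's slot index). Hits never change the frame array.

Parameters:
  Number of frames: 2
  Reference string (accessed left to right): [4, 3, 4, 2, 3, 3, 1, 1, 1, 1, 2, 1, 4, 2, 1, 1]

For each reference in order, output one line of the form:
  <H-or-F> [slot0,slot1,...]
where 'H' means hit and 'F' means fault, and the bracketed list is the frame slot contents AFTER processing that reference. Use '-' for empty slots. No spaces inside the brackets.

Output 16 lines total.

F [4,-]
F [4,3]
H [4,3]
F [2,3]
H [2,3]
H [2,3]
F [2,1]
H [2,1]
H [2,1]
H [2,1]
H [2,1]
H [2,1]
F [2,4]
H [2,4]
F [1,4]
H [1,4]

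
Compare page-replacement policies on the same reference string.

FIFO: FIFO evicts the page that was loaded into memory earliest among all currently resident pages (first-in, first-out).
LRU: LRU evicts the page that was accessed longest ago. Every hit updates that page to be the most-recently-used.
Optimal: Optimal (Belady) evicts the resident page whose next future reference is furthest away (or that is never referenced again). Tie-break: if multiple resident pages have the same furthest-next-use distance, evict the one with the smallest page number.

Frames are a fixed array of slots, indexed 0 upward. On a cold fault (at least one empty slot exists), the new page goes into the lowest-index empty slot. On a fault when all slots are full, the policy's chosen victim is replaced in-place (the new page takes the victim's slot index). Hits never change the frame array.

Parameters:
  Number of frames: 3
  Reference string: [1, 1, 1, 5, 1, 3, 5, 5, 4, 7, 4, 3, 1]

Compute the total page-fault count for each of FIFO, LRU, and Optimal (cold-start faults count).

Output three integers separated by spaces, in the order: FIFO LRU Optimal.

Answer: 6 7 6

Derivation:
--- FIFO ---
  step 0: ref 1 -> FAULT, frames=[1,-,-] (faults so far: 1)
  step 1: ref 1 -> HIT, frames=[1,-,-] (faults so far: 1)
  step 2: ref 1 -> HIT, frames=[1,-,-] (faults so far: 1)
  step 3: ref 5 -> FAULT, frames=[1,5,-] (faults so far: 2)
  step 4: ref 1 -> HIT, frames=[1,5,-] (faults so far: 2)
  step 5: ref 3 -> FAULT, frames=[1,5,3] (faults so far: 3)
  step 6: ref 5 -> HIT, frames=[1,5,3] (faults so far: 3)
  step 7: ref 5 -> HIT, frames=[1,5,3] (faults so far: 3)
  step 8: ref 4 -> FAULT, evict 1, frames=[4,5,3] (faults so far: 4)
  step 9: ref 7 -> FAULT, evict 5, frames=[4,7,3] (faults so far: 5)
  step 10: ref 4 -> HIT, frames=[4,7,3] (faults so far: 5)
  step 11: ref 3 -> HIT, frames=[4,7,3] (faults so far: 5)
  step 12: ref 1 -> FAULT, evict 3, frames=[4,7,1] (faults so far: 6)
  FIFO total faults: 6
--- LRU ---
  step 0: ref 1 -> FAULT, frames=[1,-,-] (faults so far: 1)
  step 1: ref 1 -> HIT, frames=[1,-,-] (faults so far: 1)
  step 2: ref 1 -> HIT, frames=[1,-,-] (faults so far: 1)
  step 3: ref 5 -> FAULT, frames=[1,5,-] (faults so far: 2)
  step 4: ref 1 -> HIT, frames=[1,5,-] (faults so far: 2)
  step 5: ref 3 -> FAULT, frames=[1,5,3] (faults so far: 3)
  step 6: ref 5 -> HIT, frames=[1,5,3] (faults so far: 3)
  step 7: ref 5 -> HIT, frames=[1,5,3] (faults so far: 3)
  step 8: ref 4 -> FAULT, evict 1, frames=[4,5,3] (faults so far: 4)
  step 9: ref 7 -> FAULT, evict 3, frames=[4,5,7] (faults so far: 5)
  step 10: ref 4 -> HIT, frames=[4,5,7] (faults so far: 5)
  step 11: ref 3 -> FAULT, evict 5, frames=[4,3,7] (faults so far: 6)
  step 12: ref 1 -> FAULT, evict 7, frames=[4,3,1] (faults so far: 7)
  LRU total faults: 7
--- Optimal ---
  step 0: ref 1 -> FAULT, frames=[1,-,-] (faults so far: 1)
  step 1: ref 1 -> HIT, frames=[1,-,-] (faults so far: 1)
  step 2: ref 1 -> HIT, frames=[1,-,-] (faults so far: 1)
  step 3: ref 5 -> FAULT, frames=[1,5,-] (faults so far: 2)
  step 4: ref 1 -> HIT, frames=[1,5,-] (faults so far: 2)
  step 5: ref 3 -> FAULT, frames=[1,5,3] (faults so far: 3)
  step 6: ref 5 -> HIT, frames=[1,5,3] (faults so far: 3)
  step 7: ref 5 -> HIT, frames=[1,5,3] (faults so far: 3)
  step 8: ref 4 -> FAULT, evict 5, frames=[1,4,3] (faults so far: 4)
  step 9: ref 7 -> FAULT, evict 1, frames=[7,4,3] (faults so far: 5)
  step 10: ref 4 -> HIT, frames=[7,4,3] (faults so far: 5)
  step 11: ref 3 -> HIT, frames=[7,4,3] (faults so far: 5)
  step 12: ref 1 -> FAULT, evict 3, frames=[7,4,1] (faults so far: 6)
  Optimal total faults: 6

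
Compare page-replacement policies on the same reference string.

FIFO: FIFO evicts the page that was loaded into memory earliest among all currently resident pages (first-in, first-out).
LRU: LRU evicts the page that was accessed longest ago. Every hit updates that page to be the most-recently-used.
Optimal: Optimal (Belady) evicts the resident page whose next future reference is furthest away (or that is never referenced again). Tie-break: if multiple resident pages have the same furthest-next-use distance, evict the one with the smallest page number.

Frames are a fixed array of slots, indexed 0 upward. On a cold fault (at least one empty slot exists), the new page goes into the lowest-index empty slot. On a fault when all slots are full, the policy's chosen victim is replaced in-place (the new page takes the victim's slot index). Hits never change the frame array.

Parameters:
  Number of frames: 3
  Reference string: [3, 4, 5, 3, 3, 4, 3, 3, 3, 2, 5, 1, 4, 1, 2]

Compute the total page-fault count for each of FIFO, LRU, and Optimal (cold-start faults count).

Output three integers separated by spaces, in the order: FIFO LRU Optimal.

Answer: 6 8 5

Derivation:
--- FIFO ---
  step 0: ref 3 -> FAULT, frames=[3,-,-] (faults so far: 1)
  step 1: ref 4 -> FAULT, frames=[3,4,-] (faults so far: 2)
  step 2: ref 5 -> FAULT, frames=[3,4,5] (faults so far: 3)
  step 3: ref 3 -> HIT, frames=[3,4,5] (faults so far: 3)
  step 4: ref 3 -> HIT, frames=[3,4,5] (faults so far: 3)
  step 5: ref 4 -> HIT, frames=[3,4,5] (faults so far: 3)
  step 6: ref 3 -> HIT, frames=[3,4,5] (faults so far: 3)
  step 7: ref 3 -> HIT, frames=[3,4,5] (faults so far: 3)
  step 8: ref 3 -> HIT, frames=[3,4,5] (faults so far: 3)
  step 9: ref 2 -> FAULT, evict 3, frames=[2,4,5] (faults so far: 4)
  step 10: ref 5 -> HIT, frames=[2,4,5] (faults so far: 4)
  step 11: ref 1 -> FAULT, evict 4, frames=[2,1,5] (faults so far: 5)
  step 12: ref 4 -> FAULT, evict 5, frames=[2,1,4] (faults so far: 6)
  step 13: ref 1 -> HIT, frames=[2,1,4] (faults so far: 6)
  step 14: ref 2 -> HIT, frames=[2,1,4] (faults so far: 6)
  FIFO total faults: 6
--- LRU ---
  step 0: ref 3 -> FAULT, frames=[3,-,-] (faults so far: 1)
  step 1: ref 4 -> FAULT, frames=[3,4,-] (faults so far: 2)
  step 2: ref 5 -> FAULT, frames=[3,4,5] (faults so far: 3)
  step 3: ref 3 -> HIT, frames=[3,4,5] (faults so far: 3)
  step 4: ref 3 -> HIT, frames=[3,4,5] (faults so far: 3)
  step 5: ref 4 -> HIT, frames=[3,4,5] (faults so far: 3)
  step 6: ref 3 -> HIT, frames=[3,4,5] (faults so far: 3)
  step 7: ref 3 -> HIT, frames=[3,4,5] (faults so far: 3)
  step 8: ref 3 -> HIT, frames=[3,4,5] (faults so far: 3)
  step 9: ref 2 -> FAULT, evict 5, frames=[3,4,2] (faults so far: 4)
  step 10: ref 5 -> FAULT, evict 4, frames=[3,5,2] (faults so far: 5)
  step 11: ref 1 -> FAULT, evict 3, frames=[1,5,2] (faults so far: 6)
  step 12: ref 4 -> FAULT, evict 2, frames=[1,5,4] (faults so far: 7)
  step 13: ref 1 -> HIT, frames=[1,5,4] (faults so far: 7)
  step 14: ref 2 -> FAULT, evict 5, frames=[1,2,4] (faults so far: 8)
  LRU total faults: 8
--- Optimal ---
  step 0: ref 3 -> FAULT, frames=[3,-,-] (faults so far: 1)
  step 1: ref 4 -> FAULT, frames=[3,4,-] (faults so far: 2)
  step 2: ref 5 -> FAULT, frames=[3,4,5] (faults so far: 3)
  step 3: ref 3 -> HIT, frames=[3,4,5] (faults so far: 3)
  step 4: ref 3 -> HIT, frames=[3,4,5] (faults so far: 3)
  step 5: ref 4 -> HIT, frames=[3,4,5] (faults so far: 3)
  step 6: ref 3 -> HIT, frames=[3,4,5] (faults so far: 3)
  step 7: ref 3 -> HIT, frames=[3,4,5] (faults so far: 3)
  step 8: ref 3 -> HIT, frames=[3,4,5] (faults so far: 3)
  step 9: ref 2 -> FAULT, evict 3, frames=[2,4,5] (faults so far: 4)
  step 10: ref 5 -> HIT, frames=[2,4,5] (faults so far: 4)
  step 11: ref 1 -> FAULT, evict 5, frames=[2,4,1] (faults so far: 5)
  step 12: ref 4 -> HIT, frames=[2,4,1] (faults so far: 5)
  step 13: ref 1 -> HIT, frames=[2,4,1] (faults so far: 5)
  step 14: ref 2 -> HIT, frames=[2,4,1] (faults so far: 5)
  Optimal total faults: 5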